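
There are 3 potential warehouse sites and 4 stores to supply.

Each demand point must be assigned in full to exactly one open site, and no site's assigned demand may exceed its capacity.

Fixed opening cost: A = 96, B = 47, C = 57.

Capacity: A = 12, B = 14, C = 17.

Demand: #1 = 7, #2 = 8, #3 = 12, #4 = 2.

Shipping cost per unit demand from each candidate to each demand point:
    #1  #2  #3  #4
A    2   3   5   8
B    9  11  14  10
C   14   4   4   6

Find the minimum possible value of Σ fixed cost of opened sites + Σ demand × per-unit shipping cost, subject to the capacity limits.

Open {A, B, C}; cheapest assignment that respects the capacities:
  A (cap 12, load 8): #2 — cost 8×3 = 24
  B (cap 14, load 7): #1 — cost 7×9 = 63
  C (cap 17, load 14): #3, #4 — cost 12×4 + 2×6 = 60
  Shipping 147, fixed 200 → total 347.
  Any other capacity-feasible assignment to {A, B, C} ships for at least 147.
Compare {A, C}: its best feasible assignment gives total 355.
Compare {B, C}: its best feasible assignment gives total 414.
Every other set of open sites that can feasibly serve all demand totals ≥ 355 even under its best assignment. Minimum: 347.

347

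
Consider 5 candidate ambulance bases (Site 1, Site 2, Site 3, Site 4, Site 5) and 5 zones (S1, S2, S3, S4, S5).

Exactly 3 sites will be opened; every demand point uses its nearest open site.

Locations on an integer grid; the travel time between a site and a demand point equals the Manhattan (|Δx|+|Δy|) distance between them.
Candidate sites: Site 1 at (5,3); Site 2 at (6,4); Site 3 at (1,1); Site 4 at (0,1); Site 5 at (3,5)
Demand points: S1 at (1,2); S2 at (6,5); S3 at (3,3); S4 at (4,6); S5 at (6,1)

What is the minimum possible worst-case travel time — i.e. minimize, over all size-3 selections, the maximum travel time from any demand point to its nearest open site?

Open {Site 1, Site 3, Site 5}.
  Farthest demand point is S2 at travel time 3 (to Site 1); all others are ≤ 3.
With {Site 1, Site 4, Site 5} the worst case is 3.
With {Site 2, Site 3, Site 5} the worst case is 3.
No size-3 selection achieves below 3.

3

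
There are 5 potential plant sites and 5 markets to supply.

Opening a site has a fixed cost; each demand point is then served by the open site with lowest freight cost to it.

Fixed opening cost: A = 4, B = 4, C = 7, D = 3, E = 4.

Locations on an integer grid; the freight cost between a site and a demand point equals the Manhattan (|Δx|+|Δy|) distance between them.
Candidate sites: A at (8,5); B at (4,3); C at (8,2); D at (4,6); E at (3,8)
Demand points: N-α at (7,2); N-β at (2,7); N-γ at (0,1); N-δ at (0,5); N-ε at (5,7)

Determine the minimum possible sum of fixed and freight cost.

Open {B, D}: assign each demand point to its cheapest open site.
  N-α→B 4, N-β→D 3, N-γ→B 6, N-δ→D 5, N-ε→D 2
  freight cost 20, fixed 7 → total 27.
Compare {D}: freight cost 26 + fixed 3 = 29.
Compare {B, E}: freight cost 21 + fixed 8 = 29.
Compare {A, D}: freight cost 23 + fixed 7 = 30.
All other subsets cost ≥ 29. Minimum total cost: 27.

27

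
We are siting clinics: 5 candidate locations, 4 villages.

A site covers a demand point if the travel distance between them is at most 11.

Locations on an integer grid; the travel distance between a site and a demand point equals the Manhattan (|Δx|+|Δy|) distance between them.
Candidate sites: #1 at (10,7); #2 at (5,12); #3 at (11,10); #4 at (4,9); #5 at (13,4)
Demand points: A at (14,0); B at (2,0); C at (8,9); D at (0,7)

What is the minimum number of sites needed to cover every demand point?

2

Coverage sets (demand points within 11 of each site):
  #1: {A, C, D}
  #2: {C, D}
  #3: {C}
  #4: {B, C, D}
  #5: {A, C}
No single site covers all 4 demand points.
But {#1, #4} covers everything, so the minimum is 2.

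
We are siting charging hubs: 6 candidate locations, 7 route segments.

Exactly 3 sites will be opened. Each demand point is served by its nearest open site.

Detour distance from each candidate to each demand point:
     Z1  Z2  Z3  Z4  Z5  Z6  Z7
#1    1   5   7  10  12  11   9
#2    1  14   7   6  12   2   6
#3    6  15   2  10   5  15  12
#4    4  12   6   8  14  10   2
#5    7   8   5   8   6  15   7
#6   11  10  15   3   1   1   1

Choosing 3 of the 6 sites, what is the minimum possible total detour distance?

14

Open {#1, #3, #6}.
  Z1→#1 1, Z2→#1 5, Z3→#3 2, Z4→#6 3, Z5→#6 1, Z6→#6 1, Z7→#6 1  ⇒ total 14.
Compare {#1, #5, #6}: total 17.
Compare {#1, #4, #6}: total 18.
No size-3 selection does better; minimum is 14.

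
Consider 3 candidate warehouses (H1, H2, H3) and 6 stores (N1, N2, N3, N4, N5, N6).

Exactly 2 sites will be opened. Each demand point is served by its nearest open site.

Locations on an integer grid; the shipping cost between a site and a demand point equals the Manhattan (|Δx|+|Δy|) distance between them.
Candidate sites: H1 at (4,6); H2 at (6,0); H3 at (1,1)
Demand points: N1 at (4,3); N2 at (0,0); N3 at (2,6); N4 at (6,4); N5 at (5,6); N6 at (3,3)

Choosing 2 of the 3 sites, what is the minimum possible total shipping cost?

16

Open {H1, H3}.
  N1→H1 3, N2→H3 2, N3→H1 2, N4→H1 4, N5→H1 1, N6→H1 4  ⇒ total 16.
Compare {H1, H2}: total 20.
Compare {H2, H3}: total 28.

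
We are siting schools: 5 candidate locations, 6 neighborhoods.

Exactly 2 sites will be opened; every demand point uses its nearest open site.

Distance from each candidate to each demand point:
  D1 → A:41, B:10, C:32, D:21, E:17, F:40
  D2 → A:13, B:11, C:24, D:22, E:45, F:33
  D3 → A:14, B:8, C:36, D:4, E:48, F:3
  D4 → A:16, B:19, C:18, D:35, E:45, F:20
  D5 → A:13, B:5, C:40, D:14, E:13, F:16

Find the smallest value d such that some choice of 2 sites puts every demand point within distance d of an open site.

Open {D4, D5}.
  Farthest demand point is C at distance 18 (to D4); all others are ≤ 18.
With {D1, D4} the worst case is 21.
With {D2, D5} the worst case is 24.
No size-2 selection achieves below 18.

18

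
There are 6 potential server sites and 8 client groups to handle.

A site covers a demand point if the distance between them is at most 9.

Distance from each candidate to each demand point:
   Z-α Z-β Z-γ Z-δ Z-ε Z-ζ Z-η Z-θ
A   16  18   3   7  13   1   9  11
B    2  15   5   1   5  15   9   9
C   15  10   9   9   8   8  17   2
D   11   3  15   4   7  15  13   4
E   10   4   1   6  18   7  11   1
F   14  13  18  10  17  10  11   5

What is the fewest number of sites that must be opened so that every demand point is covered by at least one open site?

Coverage sets (demand points within 9 of each site):
  A: {Z-γ, Z-δ, Z-ζ, Z-η}
  B: {Z-α, Z-γ, Z-δ, Z-ε, Z-η, Z-θ}
  C: {Z-γ, Z-δ, Z-ε, Z-ζ, Z-θ}
  D: {Z-β, Z-δ, Z-ε, Z-θ}
  E: {Z-β, Z-γ, Z-δ, Z-ζ, Z-θ}
  F: {Z-θ}
No single site covers all 8 demand points.
But {B, E} covers everything, so the minimum is 2.

2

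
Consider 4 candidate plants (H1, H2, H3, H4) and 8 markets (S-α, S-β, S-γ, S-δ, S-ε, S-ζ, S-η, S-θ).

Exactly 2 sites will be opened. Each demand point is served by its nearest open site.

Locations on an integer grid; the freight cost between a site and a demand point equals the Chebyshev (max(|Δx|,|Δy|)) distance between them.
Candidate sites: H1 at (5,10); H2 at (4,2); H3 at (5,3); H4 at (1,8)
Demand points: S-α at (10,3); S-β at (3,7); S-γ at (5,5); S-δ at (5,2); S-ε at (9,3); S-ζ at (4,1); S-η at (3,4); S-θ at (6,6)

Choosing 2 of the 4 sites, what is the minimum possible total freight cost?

21

Open {H3, H4}.
  S-α→H3 5, S-β→H4 2, S-γ→H3 2, S-δ→H3 1, S-ε→H3 4, S-ζ→H3 2, S-η→H3 2, S-θ→H3 3  ⇒ total 21.
Compare {H1, H3}: total 22.
Compare {H2, H3}: total 22.
No size-2 selection does better; minimum is 21.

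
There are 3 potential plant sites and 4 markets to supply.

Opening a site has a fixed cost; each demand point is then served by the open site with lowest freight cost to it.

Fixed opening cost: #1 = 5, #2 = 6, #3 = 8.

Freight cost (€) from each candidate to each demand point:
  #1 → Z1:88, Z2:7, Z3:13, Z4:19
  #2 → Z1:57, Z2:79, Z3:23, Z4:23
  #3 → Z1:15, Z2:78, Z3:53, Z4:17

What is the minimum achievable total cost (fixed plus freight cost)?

65

Open {#1, #3}: assign each demand point to its cheapest open site.
  Z1→#3 15, Z2→#1 7, Z3→#1 13, Z4→#3 17
  freight cost 52, fixed 13 → total 65.
Compare {#1, #2, #3}: freight cost 52 + fixed 19 = 71.
Compare {#1, #2}: freight cost 96 + fixed 11 = 107.
Compare {#1}: freight cost 127 + fixed 5 = 132.
All other subsets cost ≥ 71. Minimum total cost: 65.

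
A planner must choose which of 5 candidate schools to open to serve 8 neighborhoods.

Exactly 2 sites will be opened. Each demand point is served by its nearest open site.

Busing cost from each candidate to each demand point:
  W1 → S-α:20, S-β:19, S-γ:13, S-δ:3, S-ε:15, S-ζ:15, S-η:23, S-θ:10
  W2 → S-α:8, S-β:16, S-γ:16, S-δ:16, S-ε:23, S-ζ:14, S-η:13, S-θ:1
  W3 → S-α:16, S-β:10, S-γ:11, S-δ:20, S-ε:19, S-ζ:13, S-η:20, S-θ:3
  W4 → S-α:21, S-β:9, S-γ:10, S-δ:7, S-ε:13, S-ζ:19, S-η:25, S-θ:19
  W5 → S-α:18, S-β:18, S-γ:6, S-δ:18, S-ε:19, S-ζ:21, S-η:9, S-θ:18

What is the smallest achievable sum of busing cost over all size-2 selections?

75

Open {W2, W4}.
  S-α→W2 8, S-β→W4 9, S-γ→W4 10, S-δ→W4 7, S-ε→W4 13, S-ζ→W2 14, S-η→W2 13, S-θ→W2 1  ⇒ total 75.
Compare {W1, W2}: total 83.
Compare {W2, W5}: total 89.
No size-2 selection does better; minimum is 75.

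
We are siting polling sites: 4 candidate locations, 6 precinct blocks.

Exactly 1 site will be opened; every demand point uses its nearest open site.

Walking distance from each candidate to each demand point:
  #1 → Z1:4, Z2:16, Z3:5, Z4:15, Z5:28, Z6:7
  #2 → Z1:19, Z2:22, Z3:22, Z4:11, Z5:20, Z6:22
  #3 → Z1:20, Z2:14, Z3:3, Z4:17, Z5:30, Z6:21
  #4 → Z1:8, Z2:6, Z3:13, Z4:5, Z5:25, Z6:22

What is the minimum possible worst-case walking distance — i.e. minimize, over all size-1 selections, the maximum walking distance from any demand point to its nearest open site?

Open {#2}.
  Farthest demand point is Z2 at walking distance 22 (to #2); all others are ≤ 22.
With {#4} the worst case is 25.
With {#1} the worst case is 28.
No size-1 selection achieves below 22.

22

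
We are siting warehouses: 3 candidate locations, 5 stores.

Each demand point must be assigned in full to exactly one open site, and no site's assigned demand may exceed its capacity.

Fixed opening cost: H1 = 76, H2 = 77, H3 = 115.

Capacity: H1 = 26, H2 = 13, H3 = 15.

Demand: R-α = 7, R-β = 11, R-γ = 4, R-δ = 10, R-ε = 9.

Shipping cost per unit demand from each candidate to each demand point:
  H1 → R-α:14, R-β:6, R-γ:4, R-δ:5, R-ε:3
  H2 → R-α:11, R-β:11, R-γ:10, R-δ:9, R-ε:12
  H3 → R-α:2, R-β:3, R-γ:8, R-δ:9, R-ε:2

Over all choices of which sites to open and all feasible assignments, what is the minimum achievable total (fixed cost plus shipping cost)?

Open {H1, H3}; cheapest assignment that respects the capacities:
  H1 (cap 26, load 26): R-α, R-δ, R-ε — cost 7×14 + 10×5 + 9×3 = 175
  H3 (cap 15, load 15): R-β, R-γ — cost 11×3 + 4×8 = 65
  Shipping 240, fixed 191 → total 431.
  Any other capacity-feasible assignment to {H1, H3} ships for at least 240.
Compare {H1, H2, H3}: its best feasible assignment gives total 471.
Every other set of open sites that can feasibly serve all demand totals ≥ 471 even under its best assignment. Minimum: 431.

431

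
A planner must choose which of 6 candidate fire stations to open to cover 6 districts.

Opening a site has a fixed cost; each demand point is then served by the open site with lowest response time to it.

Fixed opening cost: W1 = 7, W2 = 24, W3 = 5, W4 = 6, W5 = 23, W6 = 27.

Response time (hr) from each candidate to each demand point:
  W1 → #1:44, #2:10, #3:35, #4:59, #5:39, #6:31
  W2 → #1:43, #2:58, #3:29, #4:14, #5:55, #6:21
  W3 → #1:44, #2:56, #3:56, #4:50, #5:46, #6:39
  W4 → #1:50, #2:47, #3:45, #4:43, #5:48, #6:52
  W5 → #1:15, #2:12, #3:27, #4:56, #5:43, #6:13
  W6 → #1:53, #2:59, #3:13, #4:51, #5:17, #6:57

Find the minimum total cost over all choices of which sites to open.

Open {W2, W5, W6}: assign each demand point to its cheapest open site.
  #1→W5 15, #2→W5 12, #3→W6 13, #4→W2 14, #5→W6 17, #6→W5 13
  response time 84, fixed 74 → total 158.
Compare {W1, W2, W5, W6}: response time 82 + fixed 81 = 163.
Compare {W2, W3, W5, W6}: response time 84 + fixed 79 = 163.
Compare {W2, W4, W5, W6}: response time 84 + fixed 80 = 164.
All other subsets cost ≥ 163. Minimum total cost: 158.

158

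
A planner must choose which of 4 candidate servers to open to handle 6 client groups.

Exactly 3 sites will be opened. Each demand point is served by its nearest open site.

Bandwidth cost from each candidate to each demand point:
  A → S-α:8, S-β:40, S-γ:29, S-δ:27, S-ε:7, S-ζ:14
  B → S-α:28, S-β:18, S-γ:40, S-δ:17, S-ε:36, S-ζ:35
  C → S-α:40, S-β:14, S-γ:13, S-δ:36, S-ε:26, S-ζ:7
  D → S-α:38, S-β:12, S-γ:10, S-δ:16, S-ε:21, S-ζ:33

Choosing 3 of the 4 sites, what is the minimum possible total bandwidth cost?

Open {A, C, D}.
  S-α→A 8, S-β→D 12, S-γ→D 10, S-δ→D 16, S-ε→A 7, S-ζ→C 7  ⇒ total 60.
Compare {A, B, C}: total 66.
Compare {A, B, D}: total 67.
No size-3 selection does better; minimum is 60.

60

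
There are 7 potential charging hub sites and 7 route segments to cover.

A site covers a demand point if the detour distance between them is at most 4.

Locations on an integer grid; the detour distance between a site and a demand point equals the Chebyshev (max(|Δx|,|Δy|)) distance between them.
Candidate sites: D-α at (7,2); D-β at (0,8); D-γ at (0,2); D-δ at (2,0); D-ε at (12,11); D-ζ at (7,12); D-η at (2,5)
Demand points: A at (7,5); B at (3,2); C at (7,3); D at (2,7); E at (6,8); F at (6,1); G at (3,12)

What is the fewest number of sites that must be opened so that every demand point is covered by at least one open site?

3

Coverage sets (demand points within 4 of each site):
  D-α: {A, B, C, F}
  D-β: {D, G}
  D-γ: {B}
  D-δ: {B, F}
  D-ε: {}
  D-ζ: {E, G}
  D-η: {B, D, E, F}
No 2 sites suffice: every size-2 union leaves at least one demand point uncovered.
But {D-α, D-β, D-ζ} covers everything, so the minimum is 3.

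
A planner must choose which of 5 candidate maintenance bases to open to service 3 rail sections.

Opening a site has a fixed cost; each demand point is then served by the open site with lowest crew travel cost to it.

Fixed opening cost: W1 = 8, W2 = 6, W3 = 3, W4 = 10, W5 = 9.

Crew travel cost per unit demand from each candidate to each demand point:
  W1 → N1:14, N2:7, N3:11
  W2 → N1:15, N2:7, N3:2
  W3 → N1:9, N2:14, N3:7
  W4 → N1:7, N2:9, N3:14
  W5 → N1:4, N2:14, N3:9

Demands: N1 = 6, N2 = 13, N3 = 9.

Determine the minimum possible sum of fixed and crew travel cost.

148

Open {W2, W5}: assign each demand point to its cheapest open site.
  N1→W5 6×4=24, N2→W2 13×7=91, N3→W2 9×2=18
  crew travel cost 133, fixed 15 → total 148.
Compare {W2, W3, W5}: crew travel cost 133 + fixed 18 = 151.
Compare {W1, W2, W5}: crew travel cost 133 + fixed 23 = 156.
Compare {W2, W4, W5}: crew travel cost 133 + fixed 25 = 158.
All other subsets cost ≥ 151. Minimum total cost: 148.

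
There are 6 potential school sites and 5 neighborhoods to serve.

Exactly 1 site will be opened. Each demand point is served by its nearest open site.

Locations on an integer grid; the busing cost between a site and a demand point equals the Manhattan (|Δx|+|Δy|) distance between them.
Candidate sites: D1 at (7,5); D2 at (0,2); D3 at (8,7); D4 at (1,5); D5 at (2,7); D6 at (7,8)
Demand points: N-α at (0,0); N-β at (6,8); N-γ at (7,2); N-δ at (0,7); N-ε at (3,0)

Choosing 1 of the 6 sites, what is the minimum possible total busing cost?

Open {D2}.
  N-α→D2 2, N-β→D2 12, N-γ→D2 7, N-δ→D2 5, N-ε→D2 5  ⇒ total 31.
Compare {D4}: total 33.
Compare {D5}: total 34.
No size-1 selection does better; minimum is 31.

31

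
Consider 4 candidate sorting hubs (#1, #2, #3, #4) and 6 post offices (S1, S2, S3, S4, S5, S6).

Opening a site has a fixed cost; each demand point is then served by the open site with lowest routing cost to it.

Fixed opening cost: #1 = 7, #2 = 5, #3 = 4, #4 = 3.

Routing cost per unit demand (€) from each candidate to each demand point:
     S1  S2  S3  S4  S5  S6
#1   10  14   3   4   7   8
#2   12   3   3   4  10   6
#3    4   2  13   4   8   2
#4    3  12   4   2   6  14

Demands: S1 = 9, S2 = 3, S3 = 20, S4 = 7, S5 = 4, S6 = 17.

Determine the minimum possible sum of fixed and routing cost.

Open {#2, #3, #4}: assign each demand point to its cheapest open site.
  S1→#4 9×3=27, S2→#3 3×2=6, S3→#2 20×3=60, S4→#4 7×2=14, S5→#4 4×6=24, S6→#3 17×2=34
  routing cost 165, fixed 12 → total 177.
Compare {#1, #3, #4}: routing cost 165 + fixed 14 = 179.
Compare {#1, #2, #3, #4}: routing cost 165 + fixed 19 = 184.
Compare {#3, #4}: routing cost 185 + fixed 7 = 192.
All other subsets cost ≥ 179. Minimum total cost: 177.

177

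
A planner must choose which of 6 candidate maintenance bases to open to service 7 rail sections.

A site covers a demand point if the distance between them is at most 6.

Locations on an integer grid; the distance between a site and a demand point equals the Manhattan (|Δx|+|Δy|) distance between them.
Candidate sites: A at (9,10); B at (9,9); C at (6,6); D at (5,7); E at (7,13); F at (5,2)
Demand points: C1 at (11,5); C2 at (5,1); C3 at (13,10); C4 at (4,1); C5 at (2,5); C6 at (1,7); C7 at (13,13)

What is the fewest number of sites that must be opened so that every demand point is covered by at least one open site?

4

Coverage sets (demand points within 6 of each site):
  A: {C3}
  B: {C1, C3}
  C: {C1, C2, C5, C6}
  D: {C2, C5, C6}
  E: {C7}
  F: {C2, C4, C5}
No 3 sites suffice: every size-3 union leaves at least one demand point uncovered.
But {A, C, E, F} covers everything, so the minimum is 4.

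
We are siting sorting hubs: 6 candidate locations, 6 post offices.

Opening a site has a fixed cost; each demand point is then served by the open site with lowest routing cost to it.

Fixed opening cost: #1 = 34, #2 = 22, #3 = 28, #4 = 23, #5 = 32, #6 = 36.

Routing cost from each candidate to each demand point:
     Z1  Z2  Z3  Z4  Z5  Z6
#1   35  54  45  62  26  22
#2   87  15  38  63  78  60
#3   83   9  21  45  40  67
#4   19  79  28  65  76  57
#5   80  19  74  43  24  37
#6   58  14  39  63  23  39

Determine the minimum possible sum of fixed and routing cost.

220

Open {#1, #3}: assign each demand point to its cheapest open site.
  Z1→#1 35, Z2→#3 9, Z3→#3 21, Z4→#3 45, Z5→#1 26, Z6→#1 22
  routing cost 158, fixed 62 → total 220.
Compare {#4, #5}: routing cost 170 + fixed 55 = 225.
Compare {#1, #3, #4}: routing cost 142 + fixed 85 = 227.
Compare {#3, #4, #5}: routing cost 153 + fixed 83 = 236.
All other subsets cost ≥ 225. Minimum total cost: 220.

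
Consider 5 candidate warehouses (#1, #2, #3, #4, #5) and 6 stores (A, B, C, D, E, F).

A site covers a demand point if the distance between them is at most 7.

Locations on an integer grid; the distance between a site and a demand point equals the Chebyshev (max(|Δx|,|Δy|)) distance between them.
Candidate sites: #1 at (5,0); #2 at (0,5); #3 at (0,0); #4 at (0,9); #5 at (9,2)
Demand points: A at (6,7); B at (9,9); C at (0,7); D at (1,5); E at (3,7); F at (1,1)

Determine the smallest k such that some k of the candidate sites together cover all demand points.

Coverage sets (demand points within 7 of each site):
  #1: {A, C, D, E, F}
  #2: {A, C, D, E, F}
  #3: {A, C, D, E, F}
  #4: {A, C, D, E}
  #5: {A, B, E}
No single site covers all 6 demand points.
But {#1, #5} covers everything, so the minimum is 2.

2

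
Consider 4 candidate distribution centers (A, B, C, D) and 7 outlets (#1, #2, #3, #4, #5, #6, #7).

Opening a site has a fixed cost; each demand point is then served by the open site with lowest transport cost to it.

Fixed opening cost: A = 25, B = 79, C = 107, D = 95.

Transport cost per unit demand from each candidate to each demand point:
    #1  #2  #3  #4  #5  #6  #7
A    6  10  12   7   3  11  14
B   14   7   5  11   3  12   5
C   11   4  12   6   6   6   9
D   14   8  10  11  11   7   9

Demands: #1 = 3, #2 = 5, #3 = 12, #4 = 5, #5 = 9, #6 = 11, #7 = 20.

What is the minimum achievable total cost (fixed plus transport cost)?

Open {A, B}: assign each demand point to its cheapest open site.
  #1→A 3×6=18, #2→B 5×7=35, #3→B 12×5=60, #4→A 5×7=35, #5→A 9×3=27, #6→A 11×11=121, #7→B 20×5=100
  transport cost 396, fixed 104 → total 500.
Compare {B, C}: transport cost 336 + fixed 186 = 522.
Compare {B}: transport cost 451 + fixed 79 = 530.
Compare {A, B, C}: transport cost 321 + fixed 211 = 532.
All other subsets cost ≥ 522. Minimum total cost: 500.

500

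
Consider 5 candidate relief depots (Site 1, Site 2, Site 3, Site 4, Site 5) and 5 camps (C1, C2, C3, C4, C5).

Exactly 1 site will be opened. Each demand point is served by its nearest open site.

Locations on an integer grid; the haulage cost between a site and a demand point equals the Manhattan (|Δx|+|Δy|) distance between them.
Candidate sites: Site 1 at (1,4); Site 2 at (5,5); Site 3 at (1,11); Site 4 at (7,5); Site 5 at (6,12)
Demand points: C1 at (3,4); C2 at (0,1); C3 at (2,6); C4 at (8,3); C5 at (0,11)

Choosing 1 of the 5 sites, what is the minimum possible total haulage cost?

Open {Site 1}.
  C1→Site 1 2, C2→Site 1 4, C3→Site 1 3, C4→Site 1 8, C5→Site 1 8  ⇒ total 25.
Compare {Site 2}: total 32.
Compare {Site 4}: total 38.
No size-1 selection does better; minimum is 25.

25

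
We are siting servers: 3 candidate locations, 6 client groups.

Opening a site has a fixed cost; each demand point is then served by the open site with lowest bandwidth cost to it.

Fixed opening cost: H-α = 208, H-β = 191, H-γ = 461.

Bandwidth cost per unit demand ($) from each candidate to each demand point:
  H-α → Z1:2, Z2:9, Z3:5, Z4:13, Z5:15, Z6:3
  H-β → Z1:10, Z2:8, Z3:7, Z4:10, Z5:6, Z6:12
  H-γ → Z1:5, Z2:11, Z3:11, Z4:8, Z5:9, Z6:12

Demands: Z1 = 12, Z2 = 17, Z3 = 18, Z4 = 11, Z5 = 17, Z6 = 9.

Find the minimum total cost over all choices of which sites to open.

Open {H-α, H-β}: assign each demand point to its cheapest open site.
  Z1→H-α 12×2=24, Z2→H-β 17×8=136, Z3→H-α 18×5=90, Z4→H-β 11×10=110, Z5→H-β 17×6=102, Z6→H-α 9×3=27
  bandwidth cost 489, fixed 399 → total 888.
Compare {H-β}: bandwidth cost 702 + fixed 191 = 893.
Compare {H-α}: bandwidth cost 692 + fixed 208 = 900.
Compare {H-α, H-γ}: bandwidth cost 535 + fixed 669 = 1204.
All other subsets cost ≥ 893. Minimum total cost: 888.

888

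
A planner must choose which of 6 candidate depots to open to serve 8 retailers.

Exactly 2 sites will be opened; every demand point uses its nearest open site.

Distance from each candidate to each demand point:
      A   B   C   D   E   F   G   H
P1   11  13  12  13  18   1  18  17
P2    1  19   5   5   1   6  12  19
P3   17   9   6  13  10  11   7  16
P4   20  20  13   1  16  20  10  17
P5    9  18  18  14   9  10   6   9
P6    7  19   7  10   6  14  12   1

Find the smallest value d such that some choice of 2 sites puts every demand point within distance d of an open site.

Open {P3, P6}.
  Farthest demand point is F at distance 11 (to P3); all others are ≤ 11.
With {P1, P5} the worst case is 13.
With {P1, P6} the worst case is 13.
No size-2 selection achieves below 11.

11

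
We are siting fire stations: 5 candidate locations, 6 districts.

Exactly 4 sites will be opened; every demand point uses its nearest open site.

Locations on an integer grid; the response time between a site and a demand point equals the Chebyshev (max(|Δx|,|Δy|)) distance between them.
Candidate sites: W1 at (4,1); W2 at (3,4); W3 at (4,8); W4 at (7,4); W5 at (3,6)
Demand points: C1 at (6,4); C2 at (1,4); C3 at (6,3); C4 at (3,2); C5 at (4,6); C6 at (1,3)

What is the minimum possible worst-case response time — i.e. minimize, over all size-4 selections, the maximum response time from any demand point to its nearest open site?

Open {W1, W2, W3, W4}.
  Farthest demand point is C2 at response time 2 (to W2); all others are ≤ 2.
With {W1, W2, W4, W5} the worst case is 2.
With {W2, W3, W4, W5} the worst case is 2.
No size-4 selection achieves below 2.

2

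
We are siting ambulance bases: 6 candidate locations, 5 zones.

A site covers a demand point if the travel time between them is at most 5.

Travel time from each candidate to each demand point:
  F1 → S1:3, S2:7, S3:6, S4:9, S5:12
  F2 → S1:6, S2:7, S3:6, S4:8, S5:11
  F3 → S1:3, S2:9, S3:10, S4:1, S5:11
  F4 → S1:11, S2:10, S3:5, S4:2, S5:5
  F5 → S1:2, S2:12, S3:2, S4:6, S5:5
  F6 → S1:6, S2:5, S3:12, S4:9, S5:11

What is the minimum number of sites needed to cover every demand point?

Coverage sets (demand points within 5 of each site):
  F1: {S1}
  F2: {}
  F3: {S1, S4}
  F4: {S3, S4, S5}
  F5: {S1, S3, S5}
  F6: {S2}
No 2 sites suffice: every size-2 union leaves at least one demand point uncovered.
But {F1, F4, F6} covers everything, so the minimum is 3.

3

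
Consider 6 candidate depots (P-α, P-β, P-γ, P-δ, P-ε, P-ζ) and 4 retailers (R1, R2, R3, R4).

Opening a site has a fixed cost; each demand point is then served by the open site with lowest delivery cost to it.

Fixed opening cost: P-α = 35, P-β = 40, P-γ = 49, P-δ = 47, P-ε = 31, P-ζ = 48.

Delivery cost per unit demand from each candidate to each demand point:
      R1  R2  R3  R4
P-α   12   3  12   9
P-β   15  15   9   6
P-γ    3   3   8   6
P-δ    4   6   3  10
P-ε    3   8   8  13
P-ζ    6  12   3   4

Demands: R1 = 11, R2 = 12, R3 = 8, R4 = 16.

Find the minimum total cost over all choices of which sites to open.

254

Open {P-γ, P-ζ}: assign each demand point to its cheapest open site.
  R1→P-γ 11×3=33, R2→P-γ 12×3=36, R3→P-ζ 8×3=24, R4→P-ζ 16×4=64
  delivery cost 157, fixed 97 → total 254.
Compare {P-α, P-ε, P-ζ}: delivery cost 157 + fixed 114 = 271.
Compare {P-α, P-ζ}: delivery cost 190 + fixed 83 = 273.
Compare {P-γ}: delivery cost 229 + fixed 49 = 278.
All other subsets cost ≥ 271. Minimum total cost: 254.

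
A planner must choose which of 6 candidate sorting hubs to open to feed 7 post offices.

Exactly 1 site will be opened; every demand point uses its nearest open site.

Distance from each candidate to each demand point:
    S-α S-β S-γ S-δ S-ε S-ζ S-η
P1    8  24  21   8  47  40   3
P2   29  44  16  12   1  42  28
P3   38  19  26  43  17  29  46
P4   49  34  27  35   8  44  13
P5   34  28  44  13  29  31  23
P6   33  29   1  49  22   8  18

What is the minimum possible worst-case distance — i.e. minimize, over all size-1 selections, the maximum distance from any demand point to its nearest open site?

44

Open {P2}.
  Farthest demand point is S-β at distance 44 (to P2); all others are ≤ 44.
With {P5} the worst case is 44.
With {P3} the worst case is 46.
No size-1 selection achieves below 44.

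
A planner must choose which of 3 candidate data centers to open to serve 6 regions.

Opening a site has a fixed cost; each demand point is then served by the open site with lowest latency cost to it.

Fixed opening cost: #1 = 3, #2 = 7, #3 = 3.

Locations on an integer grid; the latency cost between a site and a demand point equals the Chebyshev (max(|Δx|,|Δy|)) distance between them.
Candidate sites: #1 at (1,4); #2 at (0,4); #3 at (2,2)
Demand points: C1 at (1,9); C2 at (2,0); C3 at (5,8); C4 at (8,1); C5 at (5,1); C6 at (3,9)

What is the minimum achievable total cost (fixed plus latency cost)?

Open {#1, #3}: assign each demand point to its cheapest open site.
  C1→#1 5, C2→#3 2, C3→#1 4, C4→#3 6, C5→#3 3, C6→#1 5
  latency cost 25, fixed 6 → total 31.
Compare {#1}: latency cost 29 + fixed 3 = 32.
Compare {#3}: latency cost 31 + fixed 3 = 34.
Compare {#2, #3}: latency cost 26 + fixed 10 = 36.
All other subsets cost ≥ 32. Minimum total cost: 31.

31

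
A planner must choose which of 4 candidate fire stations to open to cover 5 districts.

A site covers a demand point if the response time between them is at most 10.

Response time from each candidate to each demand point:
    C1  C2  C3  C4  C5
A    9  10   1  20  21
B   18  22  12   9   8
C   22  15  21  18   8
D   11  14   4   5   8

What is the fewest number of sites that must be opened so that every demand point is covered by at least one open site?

Coverage sets (demand points within 10 of each site):
  A: {C1, C2, C3}
  B: {C4, C5}
  C: {C5}
  D: {C3, C4, C5}
No single site covers all 5 demand points.
But {A, B} covers everything, so the minimum is 2.

2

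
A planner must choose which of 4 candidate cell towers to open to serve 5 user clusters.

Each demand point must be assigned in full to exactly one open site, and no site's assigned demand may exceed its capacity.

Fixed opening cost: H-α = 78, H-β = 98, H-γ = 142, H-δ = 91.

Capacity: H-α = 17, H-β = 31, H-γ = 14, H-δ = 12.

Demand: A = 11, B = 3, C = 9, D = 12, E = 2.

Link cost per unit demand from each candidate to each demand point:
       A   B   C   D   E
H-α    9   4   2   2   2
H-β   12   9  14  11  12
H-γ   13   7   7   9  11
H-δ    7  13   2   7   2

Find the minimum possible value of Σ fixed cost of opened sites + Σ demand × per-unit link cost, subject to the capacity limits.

Open {H-α, H-β, H-δ}; cheapest assignment that respects the capacities:
  H-α (cap 17, load 17): B, D, E — cost 3×4 + 12×2 + 2×2 = 40
  H-β (cap 31, load 11): A — cost 11×12 = 132
  H-δ (cap 12, load 9): C — cost 9×2 = 18
  Shipping 190, fixed 267 → total 457.
  Any other capacity-feasible assignment to {H-α, H-β, H-δ} ships for at least 190.
Compare {H-α, H-β}: its best feasible assignment gives total 474.
Compare {H-α, H-γ, H-δ}: its best feasible assignment gives total 491.
Every other set of open sites that can feasibly serve all demand totals ≥ 474 even under its best assignment. Minimum: 457.

457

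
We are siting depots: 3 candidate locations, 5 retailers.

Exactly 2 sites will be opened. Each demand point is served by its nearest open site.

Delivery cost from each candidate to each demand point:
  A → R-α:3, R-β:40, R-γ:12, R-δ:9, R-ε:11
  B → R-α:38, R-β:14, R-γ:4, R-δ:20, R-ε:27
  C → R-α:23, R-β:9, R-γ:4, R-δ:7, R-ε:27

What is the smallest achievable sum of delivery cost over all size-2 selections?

Open {A, C}.
  R-α→A 3, R-β→C 9, R-γ→C 4, R-δ→C 7, R-ε→A 11  ⇒ total 34.
Compare {A, B}: total 41.
Compare {B, C}: total 70.

34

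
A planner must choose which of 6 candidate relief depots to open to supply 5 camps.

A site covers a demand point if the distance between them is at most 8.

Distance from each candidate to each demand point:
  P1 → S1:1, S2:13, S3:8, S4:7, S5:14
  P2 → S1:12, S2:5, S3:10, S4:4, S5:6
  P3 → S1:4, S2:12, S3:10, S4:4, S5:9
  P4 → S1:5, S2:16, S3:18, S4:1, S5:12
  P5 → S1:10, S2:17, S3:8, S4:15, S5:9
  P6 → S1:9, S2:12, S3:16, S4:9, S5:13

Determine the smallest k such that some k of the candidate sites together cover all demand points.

2

Coverage sets (demand points within 8 of each site):
  P1: {S1, S3, S4}
  P2: {S2, S4, S5}
  P3: {S1, S4}
  P4: {S1, S4}
  P5: {S3}
  P6: {}
No single site covers all 5 demand points.
But {P1, P2} covers everything, so the minimum is 2.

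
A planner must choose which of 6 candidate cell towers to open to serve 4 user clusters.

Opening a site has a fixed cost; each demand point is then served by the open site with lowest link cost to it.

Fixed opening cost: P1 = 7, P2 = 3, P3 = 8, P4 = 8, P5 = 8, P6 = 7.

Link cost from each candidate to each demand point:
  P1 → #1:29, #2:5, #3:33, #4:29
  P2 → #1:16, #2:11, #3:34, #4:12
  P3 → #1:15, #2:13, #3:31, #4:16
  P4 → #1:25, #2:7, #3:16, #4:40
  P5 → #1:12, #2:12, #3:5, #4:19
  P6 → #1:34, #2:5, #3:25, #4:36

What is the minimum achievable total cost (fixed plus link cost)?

Open {P2, P5}: assign each demand point to its cheapest open site.
  #1→P5 12, #2→P2 11, #3→P5 5, #4→P2 12
  link cost 40, fixed 11 → total 51.
Compare {P1, P2, P5}: link cost 34 + fixed 18 = 52.
Compare {P2, P5, P6}: link cost 34 + fixed 18 = 52.
Compare {P2, P4, P5}: link cost 36 + fixed 19 = 55.
All other subsets cost ≥ 52. Minimum total cost: 51.

51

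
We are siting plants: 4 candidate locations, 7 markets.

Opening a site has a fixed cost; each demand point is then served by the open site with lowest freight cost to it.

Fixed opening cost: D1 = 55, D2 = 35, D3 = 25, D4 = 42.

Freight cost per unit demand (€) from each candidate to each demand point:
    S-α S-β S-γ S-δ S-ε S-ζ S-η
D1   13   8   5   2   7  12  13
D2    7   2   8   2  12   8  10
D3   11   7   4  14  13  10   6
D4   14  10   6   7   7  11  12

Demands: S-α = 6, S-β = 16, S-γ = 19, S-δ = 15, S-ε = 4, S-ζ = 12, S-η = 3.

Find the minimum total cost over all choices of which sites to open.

402

Open {D2, D3}: assign each demand point to its cheapest open site.
  S-α→D2 6×7=42, S-β→D2 16×2=32, S-γ→D3 19×4=76, S-δ→D2 15×2=30, S-ε→D2 4×12=48, S-ζ→D2 12×8=96, S-η→D3 3×6=18
  freight cost 342, fixed 60 → total 402.
Compare {D2, D3, D4}: freight cost 322 + fixed 102 = 424.
Compare {D1, D2, D3}: freight cost 322 + fixed 115 = 437.
Compare {D1, D2}: freight cost 353 + fixed 90 = 443.
All other subsets cost ≥ 424. Minimum total cost: 402.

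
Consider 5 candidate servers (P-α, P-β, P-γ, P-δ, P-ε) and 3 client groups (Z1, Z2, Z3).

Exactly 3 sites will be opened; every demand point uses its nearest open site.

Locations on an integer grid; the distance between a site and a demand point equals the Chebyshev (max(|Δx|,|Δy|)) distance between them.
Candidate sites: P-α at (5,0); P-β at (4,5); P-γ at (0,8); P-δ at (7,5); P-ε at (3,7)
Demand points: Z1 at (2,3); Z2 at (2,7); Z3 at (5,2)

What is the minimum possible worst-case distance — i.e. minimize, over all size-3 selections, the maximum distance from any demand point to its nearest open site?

2

Open {P-α, P-β, P-γ}.
  Farthest demand point is Z1 at distance 2 (to P-β); all others are ≤ 2.
With {P-α, P-β, P-δ} the worst case is 2.
With {P-α, P-β, P-ε} the worst case is 2.
No size-3 selection achieves below 2.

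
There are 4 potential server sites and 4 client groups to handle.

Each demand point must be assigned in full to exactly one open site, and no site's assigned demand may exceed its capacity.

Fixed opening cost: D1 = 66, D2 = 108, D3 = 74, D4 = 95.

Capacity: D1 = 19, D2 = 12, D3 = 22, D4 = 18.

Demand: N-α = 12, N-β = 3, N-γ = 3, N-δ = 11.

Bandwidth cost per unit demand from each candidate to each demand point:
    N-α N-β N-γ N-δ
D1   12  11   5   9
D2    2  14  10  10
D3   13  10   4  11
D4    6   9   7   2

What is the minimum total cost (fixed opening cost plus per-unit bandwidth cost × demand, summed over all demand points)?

297

Open {D2, D4}; cheapest assignment that respects the capacities:
  D2 (cap 12, load 12): N-α — cost 12×2 = 24
  D4 (cap 18, load 17): N-β, N-γ, N-δ — cost 3×9 + 3×7 + 11×2 = 70
  Shipping 94, fixed 203 → total 297.
  Any other capacity-feasible assignment to {D2, D4} ships for at least 94.
Compare {D1, D2}: its best feasible assignment gives total 345.
Compare {D1, D2, D4}: its best feasible assignment gives total 357.
Every other set of open sites that can feasibly serve all demand totals ≥ 345 even under its best assignment. Minimum: 297.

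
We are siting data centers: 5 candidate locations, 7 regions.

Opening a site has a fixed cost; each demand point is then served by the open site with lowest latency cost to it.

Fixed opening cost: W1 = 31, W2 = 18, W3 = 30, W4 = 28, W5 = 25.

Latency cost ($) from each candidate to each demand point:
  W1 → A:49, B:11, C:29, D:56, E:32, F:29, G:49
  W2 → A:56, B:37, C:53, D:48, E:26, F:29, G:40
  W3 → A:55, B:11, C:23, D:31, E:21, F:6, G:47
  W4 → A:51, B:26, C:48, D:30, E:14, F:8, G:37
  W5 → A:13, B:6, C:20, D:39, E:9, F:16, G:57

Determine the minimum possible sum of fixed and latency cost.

Open {W4, W5}: assign each demand point to its cheapest open site.
  A→W5 13, B→W5 6, C→W5 20, D→W4 30, E→W5 9, F→W4 8, G→W4 37
  latency cost 123, fixed 53 → total 176.
Compare {W5}: latency cost 160 + fixed 25 = 185.
Compare {W2, W5}: latency cost 143 + fixed 43 = 186.
Compare {W3, W5}: latency cost 132 + fixed 55 = 187.
All other subsets cost ≥ 185. Minimum total cost: 176.

176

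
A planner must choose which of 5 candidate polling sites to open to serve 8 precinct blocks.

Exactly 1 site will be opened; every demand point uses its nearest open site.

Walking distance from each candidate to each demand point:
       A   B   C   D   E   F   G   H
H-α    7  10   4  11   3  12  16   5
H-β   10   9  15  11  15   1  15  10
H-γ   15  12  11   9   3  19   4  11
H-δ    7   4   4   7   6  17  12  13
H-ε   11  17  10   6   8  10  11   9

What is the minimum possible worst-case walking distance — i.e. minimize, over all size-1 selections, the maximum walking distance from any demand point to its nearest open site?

15

Open {H-β}.
  Farthest demand point is C at walking distance 15 (to H-β); all others are ≤ 15.
With {H-α} the worst case is 16.
With {H-δ} the worst case is 17.
No size-1 selection achieves below 15.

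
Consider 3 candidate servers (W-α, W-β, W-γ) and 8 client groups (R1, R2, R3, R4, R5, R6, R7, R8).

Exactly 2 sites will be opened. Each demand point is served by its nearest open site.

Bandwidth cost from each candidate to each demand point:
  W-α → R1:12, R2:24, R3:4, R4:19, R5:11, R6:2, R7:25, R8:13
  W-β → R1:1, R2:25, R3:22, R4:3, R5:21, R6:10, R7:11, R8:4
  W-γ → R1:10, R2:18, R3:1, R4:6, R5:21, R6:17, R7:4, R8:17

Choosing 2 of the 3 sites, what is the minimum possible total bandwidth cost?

60

Open {W-α, W-β}.
  R1→W-β 1, R2→W-α 24, R3→W-α 4, R4→W-β 3, R5→W-α 11, R6→W-α 2, R7→W-β 11, R8→W-β 4  ⇒ total 60.
Compare {W-β, W-γ}: total 62.
Compare {W-α, W-γ}: total 65.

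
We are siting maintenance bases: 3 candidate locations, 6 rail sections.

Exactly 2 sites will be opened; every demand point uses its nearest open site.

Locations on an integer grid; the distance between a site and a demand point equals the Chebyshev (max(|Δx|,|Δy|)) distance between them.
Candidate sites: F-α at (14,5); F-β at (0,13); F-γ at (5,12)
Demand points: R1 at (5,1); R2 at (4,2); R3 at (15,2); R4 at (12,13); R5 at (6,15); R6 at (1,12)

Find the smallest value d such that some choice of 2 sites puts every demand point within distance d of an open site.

Open {F-α, F-β}.
  Farthest demand point is R2 at distance 10 (to F-α); all others are ≤ 10.
With {F-α, F-γ} the worst case is 10.
With {F-β, F-γ} the worst case is 11.
No size-2 selection achieves below 10.

10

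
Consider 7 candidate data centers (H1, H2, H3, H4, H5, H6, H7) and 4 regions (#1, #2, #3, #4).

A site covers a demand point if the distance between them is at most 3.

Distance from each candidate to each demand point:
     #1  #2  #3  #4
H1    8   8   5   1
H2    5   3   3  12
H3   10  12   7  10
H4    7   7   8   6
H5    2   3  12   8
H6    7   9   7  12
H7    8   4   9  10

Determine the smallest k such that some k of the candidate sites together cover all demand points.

3

Coverage sets (demand points within 3 of each site):
  H1: {#4}
  H2: {#2, #3}
  H3: {}
  H4: {}
  H5: {#1, #2}
  H6: {}
  H7: {}
No 2 sites suffice: every size-2 union leaves at least one demand point uncovered.
But {H1, H2, H5} covers everything, so the minimum is 3.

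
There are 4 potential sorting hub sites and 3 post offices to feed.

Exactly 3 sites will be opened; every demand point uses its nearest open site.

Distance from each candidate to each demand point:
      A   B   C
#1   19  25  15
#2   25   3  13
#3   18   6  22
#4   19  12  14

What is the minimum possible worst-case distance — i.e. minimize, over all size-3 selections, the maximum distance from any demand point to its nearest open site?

18

Open {#1, #2, #3}.
  Farthest demand point is A at distance 18 (to #3); all others are ≤ 18.
With {#1, #3, #4} the worst case is 18.
With {#2, #3, #4} the worst case is 18.
No size-3 selection achieves below 18.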